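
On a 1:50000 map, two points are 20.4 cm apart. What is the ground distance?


ground = 20.4 cm * 50000 / 100 = 10200.0 m = 10.2 km

10.2 km


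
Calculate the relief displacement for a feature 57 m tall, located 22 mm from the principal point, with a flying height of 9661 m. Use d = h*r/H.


d = h * r / H = 57 * 22 / 9661 = 0.13 mm

0.13 mm


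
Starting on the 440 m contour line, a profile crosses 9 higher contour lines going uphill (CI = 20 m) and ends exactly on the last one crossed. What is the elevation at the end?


elevation = 440 + 9 * 20 = 620 m

620 m


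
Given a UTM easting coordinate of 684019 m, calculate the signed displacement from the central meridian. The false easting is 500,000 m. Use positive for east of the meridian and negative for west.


displacement = 684019 - 500000 = 184019 m

184019 m


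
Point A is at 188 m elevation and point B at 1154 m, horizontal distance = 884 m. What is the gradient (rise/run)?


gradient = (1154 - 188) / 884 = 966 / 884 = 1.0928

1.0928


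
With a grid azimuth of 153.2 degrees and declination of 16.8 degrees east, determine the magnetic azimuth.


magnetic azimuth = grid azimuth - declination (east +ve)
mag_az = 153.2 - 16.8 = 136.4 degrees

136.4 degrees


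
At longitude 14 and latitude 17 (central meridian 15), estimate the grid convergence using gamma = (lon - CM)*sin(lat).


gamma = (14 - 15) * sin(17) = -1 * 0.292372 = -0.292 degrees

-0.292 degrees


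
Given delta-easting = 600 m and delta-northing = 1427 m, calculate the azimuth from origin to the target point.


az = atan2(600, 1427) = 22.8 deg
adjusted to 0-360: 22.8 degrees

22.8 degrees


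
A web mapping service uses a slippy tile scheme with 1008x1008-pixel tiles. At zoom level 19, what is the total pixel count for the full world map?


tiles per axis = 2^19 = 524288
total tiles = 524288^2 = 274877906944
pixels per axis = 524288 * 1008 = 528482304
total pixels = 528482304^2 = 279293545641148416

279293545641148416 pixels


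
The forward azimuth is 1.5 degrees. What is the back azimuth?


back azimuth = (1.5 + 180) mod 360 = 181.5 degrees

181.5 degrees


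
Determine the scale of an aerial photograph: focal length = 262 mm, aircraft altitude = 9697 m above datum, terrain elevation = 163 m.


scale = f / (H - h) = 262 mm / 9534 m = 262 / 9534000 = 1:36389

1:36389


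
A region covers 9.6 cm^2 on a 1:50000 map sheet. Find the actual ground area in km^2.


ground_area = 9.6 * (50000/100)^2 = 2400000.0 m^2 = 2.4 km^2

2.4 km^2


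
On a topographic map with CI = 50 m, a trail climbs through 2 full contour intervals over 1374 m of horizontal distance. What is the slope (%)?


elevation change = 2 * 50 = 100 m
slope = 100 / 1374 * 100 = 7.3%

7.3%


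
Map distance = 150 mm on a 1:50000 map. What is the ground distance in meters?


ground = 150 mm * 50000 / 1000 = 7500.0 m

7500.0 m


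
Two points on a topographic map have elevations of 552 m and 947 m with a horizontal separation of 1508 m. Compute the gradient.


gradient = (947 - 552) / 1508 = 395 / 1508 = 0.2619

0.2619


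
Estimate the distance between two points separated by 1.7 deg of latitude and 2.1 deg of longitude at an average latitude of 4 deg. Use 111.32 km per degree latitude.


dlat_km = 1.7 * 111.32 = 189.244
dlon_km = 2.1 * 111.32 * cos(4) ≈ 233.203
dist = sqrt(189.244^2 + 233.203^2) ≈ 300.3 km

300.3 km


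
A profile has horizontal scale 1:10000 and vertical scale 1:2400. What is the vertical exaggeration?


VE = horizontal_scale / vertical_scale = 10000 / 2400 ≈ 4.2

4.2x


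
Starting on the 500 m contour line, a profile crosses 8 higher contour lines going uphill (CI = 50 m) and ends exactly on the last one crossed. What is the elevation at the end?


elevation = 500 + 8 * 50 = 900 m

900 m


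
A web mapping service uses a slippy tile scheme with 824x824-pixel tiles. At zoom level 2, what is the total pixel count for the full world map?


tiles per axis = 2^2 = 4
total tiles = 4^2 = 16
pixels per axis = 4 * 824 = 3296
total pixels = 3296^2 = 10863616

10863616 pixels


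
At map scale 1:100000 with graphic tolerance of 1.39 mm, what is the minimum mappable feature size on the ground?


ground = 1.39 mm * 100000 / 1000 = 139.0 m

139.0 m


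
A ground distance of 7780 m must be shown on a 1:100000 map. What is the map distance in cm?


map_cm = 7780 * 100 / 100000 = 7.78 cm

7.78 cm


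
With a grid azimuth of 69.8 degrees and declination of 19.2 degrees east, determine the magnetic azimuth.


magnetic azimuth = grid azimuth - declination (east +ve)
mag_az = 69.8 - 19.2 = 50.6 degrees

50.6 degrees


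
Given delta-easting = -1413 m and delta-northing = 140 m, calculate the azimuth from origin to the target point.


az = atan2(-1413, 140) = -84.3 deg
adjusted to 0-360: 275.7 degrees

275.7 degrees


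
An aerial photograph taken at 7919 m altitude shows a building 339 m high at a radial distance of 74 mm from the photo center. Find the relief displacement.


d = h * r / H = 339 * 74 / 7919 = 3.17 mm

3.17 mm


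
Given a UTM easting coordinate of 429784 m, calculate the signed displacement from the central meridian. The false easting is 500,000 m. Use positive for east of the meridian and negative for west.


displacement = 429784 - 500000 = -70216 m

-70216 m


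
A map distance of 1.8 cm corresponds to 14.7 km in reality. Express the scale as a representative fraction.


ground = 14.7 km = 1470000 cm; RF denominator = ground / map = 1470000 / 1.8 ≈ 816667; RF = 1:816667

1:816667


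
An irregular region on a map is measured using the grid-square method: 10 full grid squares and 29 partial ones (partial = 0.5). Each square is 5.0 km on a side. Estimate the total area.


effective squares = 10 + 29 * 0.5 = 24.5
area = 24.5 * 25.0 = 612.5 km^2

612.5 km^2


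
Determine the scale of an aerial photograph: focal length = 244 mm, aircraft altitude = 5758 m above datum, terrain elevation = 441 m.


scale = f / (H - h) = 244 mm / 5317 m = 244 / 5317000 = 1:21791

1:21791


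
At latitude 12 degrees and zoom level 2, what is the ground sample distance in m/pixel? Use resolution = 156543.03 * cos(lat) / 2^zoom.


res = 156543.03 * cos(12) / 2^2 = 156543.03 * 0.9781476 / 4 = 38280.55 m/pixel

38280.55 m/pixel


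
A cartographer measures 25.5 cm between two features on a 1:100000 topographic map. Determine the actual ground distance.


ground = 25.5 cm * 100000 / 100 = 25500.0 m = 25.5 km

25.5 km


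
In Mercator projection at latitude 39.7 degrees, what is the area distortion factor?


area_distortion = 1/cos^2(39.7) = 1.689

1.689


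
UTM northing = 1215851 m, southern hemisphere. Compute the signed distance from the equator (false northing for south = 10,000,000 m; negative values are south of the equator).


For southern: actual = 1215851 - 10000000 = -8784149 m

-8784149 m


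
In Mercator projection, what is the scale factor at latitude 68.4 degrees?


SF = 1 / cos(68.4) = 1 / 0.368125 = 2.716

2.716


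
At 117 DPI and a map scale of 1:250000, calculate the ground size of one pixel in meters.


pixel_cm = 2.54 / 117 ≈ 0.021709 cm
ground = pixel_cm * 250000 / 100 = 2.54 * 250000 / (117 * 100) = 635000 / 11700 ≈ 54.27 m

54.27 m


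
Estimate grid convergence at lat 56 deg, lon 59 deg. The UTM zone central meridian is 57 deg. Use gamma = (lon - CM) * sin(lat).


gamma = (59 - 57) * sin(56) = 2 * 0.829038 = 1.658 degrees

1.658 degrees


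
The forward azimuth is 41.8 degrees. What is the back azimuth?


back azimuth = (41.8 + 180) mod 360 = 221.8 degrees

221.8 degrees


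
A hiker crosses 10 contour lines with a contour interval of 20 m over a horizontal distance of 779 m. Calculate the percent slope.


elevation change = 10 * 20 = 200 m
slope = 200 / 779 * 100 = 25.7%

25.7%


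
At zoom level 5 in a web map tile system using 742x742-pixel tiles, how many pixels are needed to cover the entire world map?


tiles per axis = 2^5 = 32
total tiles = 32^2 = 1024
pixels per axis = 32 * 742 = 23744
total pixels = 23744^2 = 563777536

563777536 pixels


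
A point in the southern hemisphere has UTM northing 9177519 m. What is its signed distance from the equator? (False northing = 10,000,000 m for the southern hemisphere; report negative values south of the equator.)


For southern: actual = 9177519 - 10000000 = -822481 m

-822481 m


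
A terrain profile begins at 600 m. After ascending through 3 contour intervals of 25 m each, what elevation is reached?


elevation = 600 + 3 * 25 = 675 m

675 m


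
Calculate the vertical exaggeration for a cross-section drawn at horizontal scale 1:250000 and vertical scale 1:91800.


VE = horizontal_scale / vertical_scale = 250000 / 91800 ≈ 2.7

2.7x


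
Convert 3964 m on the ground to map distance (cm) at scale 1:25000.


map_cm = 3964 * 100 / 25000 = 15.856 cm ≈ 15.86 cm

15.86 cm


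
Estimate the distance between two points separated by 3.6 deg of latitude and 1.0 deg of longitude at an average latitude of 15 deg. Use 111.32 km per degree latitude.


dlat_km = 3.6 * 111.32 = 400.752
dlon_km = 1.0 * 111.32 * cos(15) ≈ 107.527
dist = sqrt(400.752^2 + 107.527^2) ≈ 414.9 km

414.9 km


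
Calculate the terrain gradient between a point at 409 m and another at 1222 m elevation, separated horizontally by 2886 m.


gradient = (1222 - 409) / 2886 = 813 / 2886 = 0.2817

0.2817


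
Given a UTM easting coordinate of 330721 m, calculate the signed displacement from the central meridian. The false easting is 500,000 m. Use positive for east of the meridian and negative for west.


displacement = 330721 - 500000 = -169279 m

-169279 m


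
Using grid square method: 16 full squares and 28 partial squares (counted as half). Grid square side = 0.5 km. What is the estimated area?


effective squares = 16 + 28 * 0.5 = 30.0
area = 30.0 * 0.25 = 7.5 km^2

7.5 km^2


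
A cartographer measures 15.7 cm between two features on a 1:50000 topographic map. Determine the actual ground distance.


ground = 15.7 cm * 50000 / 100 = 7850.0 m = 7.85 km

7.85 km


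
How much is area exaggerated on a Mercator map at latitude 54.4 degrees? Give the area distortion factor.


area_distortion = 1/cos^2(54.4) = 2.951

2.951


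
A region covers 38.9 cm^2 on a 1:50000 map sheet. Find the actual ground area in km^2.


ground_area = 38.9 * (50000/100)^2 = 9725000.0 m^2 = 9.725 km^2

9.725 km^2


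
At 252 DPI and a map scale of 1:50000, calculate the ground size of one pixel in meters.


pixel_cm = 2.54 / 252 ≈ 0.010079 cm
ground = pixel_cm * 50000 / 100 = 2.54 * 50000 / (252 * 100) = 127000 / 25200 ≈ 5.04 m

5.04 m


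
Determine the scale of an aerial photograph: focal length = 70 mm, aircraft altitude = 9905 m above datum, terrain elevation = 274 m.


scale = f / (H - h) = 70 mm / 9631 m = 70 / 9631000 = 1:137586

1:137586


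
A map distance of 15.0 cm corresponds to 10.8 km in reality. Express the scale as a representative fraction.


ground = 10.8 km = 1080000 cm; RF denominator = ground / map = 1080000 / 15.0 = 72000; RF = 1:72000

1:72000


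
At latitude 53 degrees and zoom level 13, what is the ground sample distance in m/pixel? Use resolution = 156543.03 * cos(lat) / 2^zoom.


res = 156543.03 * cos(53) / 2^13 = 156543.03 * 0.60181502 / 8192 = 11.5 m/pixel

11.5 m/pixel


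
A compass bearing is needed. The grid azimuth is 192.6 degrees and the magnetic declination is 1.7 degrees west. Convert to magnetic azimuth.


magnetic azimuth = grid azimuth - declination (east +ve)
mag_az = 192.6 - -1.7 = 194.3 degrees

194.3 degrees


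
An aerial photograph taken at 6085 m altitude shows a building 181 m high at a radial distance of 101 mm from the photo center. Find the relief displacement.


d = h * r / H = 181 * 101 / 6085 = 3.0 mm

3.0 mm


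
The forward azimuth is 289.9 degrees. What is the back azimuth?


back azimuth = (289.9 + 180) mod 360 = 109.9 degrees

109.9 degrees


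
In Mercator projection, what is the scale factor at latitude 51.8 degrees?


SF = 1 / cos(51.8) = 1 / 0.618408 = 1.617

1.617


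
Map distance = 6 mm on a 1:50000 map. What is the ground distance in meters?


ground = 6 mm * 50000 / 1000 = 300.0 m

300.0 m


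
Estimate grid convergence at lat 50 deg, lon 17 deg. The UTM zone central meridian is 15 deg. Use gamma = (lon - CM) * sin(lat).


gamma = (17 - 15) * sin(50) = 2 * 0.766044 = 1.532 degrees

1.532 degrees


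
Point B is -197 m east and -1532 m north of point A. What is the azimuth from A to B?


az = atan2(-197, -1532) = -172.7 deg
adjusted to 0-360: 187.3 degrees

187.3 degrees


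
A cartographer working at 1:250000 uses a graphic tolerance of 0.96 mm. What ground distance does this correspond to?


ground = 0.96 mm * 250000 / 1000 = 240.0 m

240.0 m


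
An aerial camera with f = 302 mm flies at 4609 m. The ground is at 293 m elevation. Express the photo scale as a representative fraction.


scale = f / (H - h) = 302 mm / 4316 m = 302 / 4316000 = 1:14291

1:14291


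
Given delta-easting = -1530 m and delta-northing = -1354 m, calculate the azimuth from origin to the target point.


az = atan2(-1530, -1354) = -131.5 deg
adjusted to 0-360: 228.5 degrees

228.5 degrees


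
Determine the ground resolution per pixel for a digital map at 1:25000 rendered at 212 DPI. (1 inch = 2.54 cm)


pixel_cm = 2.54 / 212 ≈ 0.011981 cm
ground = pixel_cm * 25000 / 100 = 2.54 * 25000 / (212 * 100) = 63500 / 21200 ≈ 3.0 m

3.0 m


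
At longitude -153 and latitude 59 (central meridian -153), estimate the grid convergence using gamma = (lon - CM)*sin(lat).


gamma = (-153 - -153) * sin(59) = 0 * 0.857167 = 0.0 degrees

0.0 degrees


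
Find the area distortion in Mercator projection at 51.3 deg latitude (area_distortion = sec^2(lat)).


area_distortion = 1/cos^2(51.3) = 2.558

2.558


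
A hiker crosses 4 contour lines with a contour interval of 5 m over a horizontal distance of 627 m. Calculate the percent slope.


elevation change = 4 * 5 = 20 m
slope = 20 / 627 * 100 = 3.2%

3.2%


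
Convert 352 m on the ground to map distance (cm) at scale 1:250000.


map_cm = 352 * 100 / 250000 = 0.1408 cm ≈ 0.14 cm

0.14 cm


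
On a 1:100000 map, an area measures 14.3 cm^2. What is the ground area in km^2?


ground_area = 14.3 * (100000/100)^2 = 14300000.0 m^2 = 14.3 km^2

14.3 km^2


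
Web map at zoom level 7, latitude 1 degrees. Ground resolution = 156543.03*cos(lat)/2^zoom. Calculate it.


res = 156543.03 * cos(1) / 2^7 = 156543.03 * 0.9998477 / 128 = 1222.81 m/pixel

1222.81 m/pixel


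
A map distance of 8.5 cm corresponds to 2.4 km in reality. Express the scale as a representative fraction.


ground = 2.4 km = 240000 cm; RF denominator = ground / map = 240000 / 8.5 ≈ 28235; RF = 1:28235

1:28235


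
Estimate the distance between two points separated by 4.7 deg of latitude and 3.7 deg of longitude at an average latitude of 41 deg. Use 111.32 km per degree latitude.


dlat_km = 4.7 * 111.32 = 523.204
dlon_km = 3.7 * 111.32 * cos(41) ≈ 310.853
dist = sqrt(523.204^2 + 310.853^2) ≈ 608.6 km

608.6 km


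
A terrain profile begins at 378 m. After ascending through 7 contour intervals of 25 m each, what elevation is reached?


elevation = 378 + 7 * 25 = 553 m

553 m


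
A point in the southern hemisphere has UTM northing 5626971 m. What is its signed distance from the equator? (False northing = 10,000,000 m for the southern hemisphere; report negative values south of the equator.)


For southern: actual = 5626971 - 10000000 = -4373029 m

-4373029 m


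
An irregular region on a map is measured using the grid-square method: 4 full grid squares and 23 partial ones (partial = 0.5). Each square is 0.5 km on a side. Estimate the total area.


effective squares = 4 + 23 * 0.5 = 15.5
area = 15.5 * 0.25 = 3.875 km^2

3.875 km^2


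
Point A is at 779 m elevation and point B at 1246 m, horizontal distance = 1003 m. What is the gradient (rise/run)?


gradient = (1246 - 779) / 1003 = 467 / 1003 = 0.4656

0.4656


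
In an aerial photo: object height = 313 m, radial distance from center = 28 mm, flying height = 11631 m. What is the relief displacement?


d = h * r / H = 313 * 28 / 11631 = 0.75 mm

0.75 mm


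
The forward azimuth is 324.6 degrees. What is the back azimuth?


back azimuth = (324.6 + 180) mod 360 = 144.6 degrees

144.6 degrees


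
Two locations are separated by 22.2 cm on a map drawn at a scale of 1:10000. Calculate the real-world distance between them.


ground = 22.2 cm * 10000 / 100 = 2220.0 m = 2.22 km

2.22 km


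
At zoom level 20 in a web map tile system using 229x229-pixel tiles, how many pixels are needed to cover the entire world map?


tiles per axis = 2^20 = 1048576
total tiles = 1048576^2 = 1099511627776
pixels per axis = 1048576 * 229 = 240123904
total pixels = 240123904^2 = 57659489272201216

57659489272201216 pixels


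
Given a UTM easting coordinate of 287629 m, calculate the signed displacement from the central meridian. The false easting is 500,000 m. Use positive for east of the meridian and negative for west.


displacement = 287629 - 500000 = -212371 m

-212371 m


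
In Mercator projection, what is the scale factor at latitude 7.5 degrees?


SF = 1 / cos(7.5) = 1 / 0.991445 = 1.009

1.009


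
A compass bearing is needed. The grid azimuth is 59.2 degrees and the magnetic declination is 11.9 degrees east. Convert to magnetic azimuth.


magnetic azimuth = grid azimuth - declination (east +ve)
mag_az = 59.2 - 11.9 = 47.3 degrees

47.3 degrees


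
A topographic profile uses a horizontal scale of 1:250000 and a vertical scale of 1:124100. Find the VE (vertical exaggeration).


VE = horizontal_scale / vertical_scale = 250000 / 124100 ≈ 2.0

2.0x


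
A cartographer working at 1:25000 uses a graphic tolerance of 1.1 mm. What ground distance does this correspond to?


ground = 1.1 mm * 25000 / 1000 = 27.5 m

27.5 m


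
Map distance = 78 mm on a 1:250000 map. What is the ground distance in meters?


ground = 78 mm * 250000 / 1000 = 19500.0 m

19500.0 m


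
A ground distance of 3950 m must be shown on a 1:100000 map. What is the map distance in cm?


map_cm = 3950 * 100 / 100000 = 3.95 cm

3.95 cm


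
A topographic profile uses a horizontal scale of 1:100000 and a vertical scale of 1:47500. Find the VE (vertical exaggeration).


VE = horizontal_scale / vertical_scale = 100000 / 47500 ≈ 2.1

2.1x


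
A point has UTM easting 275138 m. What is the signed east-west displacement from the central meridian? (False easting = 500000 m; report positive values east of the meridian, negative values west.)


displacement = 275138 - 500000 = -224862 m

-224862 m


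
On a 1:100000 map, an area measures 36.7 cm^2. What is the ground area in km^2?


ground_area = 36.7 * (100000/100)^2 = 36700000.0 m^2 = 36.7 km^2

36.7 km^2


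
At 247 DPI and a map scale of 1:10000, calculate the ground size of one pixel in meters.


pixel_cm = 2.54 / 247 ≈ 0.010283 cm
ground = pixel_cm * 10000 / 100 = 2.54 * 10000 / (247 * 100) = 25400 / 24700 ≈ 1.03 m

1.03 m


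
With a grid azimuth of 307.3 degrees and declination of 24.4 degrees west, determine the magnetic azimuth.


magnetic azimuth = grid azimuth - declination (east +ve)
mag_az = 307.3 - -24.4 = 331.7 degrees

331.7 degrees


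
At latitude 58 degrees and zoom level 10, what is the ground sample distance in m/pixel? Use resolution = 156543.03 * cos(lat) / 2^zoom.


res = 156543.03 * cos(58) / 2^10 = 156543.03 * 0.52991926 / 1024 = 81.01 m/pixel

81.01 m/pixel


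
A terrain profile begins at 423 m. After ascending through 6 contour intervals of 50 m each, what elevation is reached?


elevation = 423 + 6 * 50 = 723 m

723 m


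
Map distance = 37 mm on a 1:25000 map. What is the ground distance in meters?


ground = 37 mm * 25000 / 1000 = 925.0 m

925.0 m


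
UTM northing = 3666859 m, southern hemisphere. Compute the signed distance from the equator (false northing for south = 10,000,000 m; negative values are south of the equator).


For southern: actual = 3666859 - 10000000 = -6333141 m

-6333141 m


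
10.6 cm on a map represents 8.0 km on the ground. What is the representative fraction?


ground = 8.0 km = 800000 cm; RF denominator = ground / map = 800000 / 10.6 ≈ 75472; RF = 1:75472

1:75472


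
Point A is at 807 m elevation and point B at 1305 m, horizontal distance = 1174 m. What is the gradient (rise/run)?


gradient = (1305 - 807) / 1174 = 498 / 1174 = 0.4242

0.4242


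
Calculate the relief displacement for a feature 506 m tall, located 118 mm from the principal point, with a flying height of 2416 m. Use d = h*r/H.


d = h * r / H = 506 * 118 / 2416 = 24.71 mm

24.71 mm


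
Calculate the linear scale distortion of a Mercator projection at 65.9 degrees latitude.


SF = 1 / cos(65.9) = 1 / 0.40833 = 2.449

2.449


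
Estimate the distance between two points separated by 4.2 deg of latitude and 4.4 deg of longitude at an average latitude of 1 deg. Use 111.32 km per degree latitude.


dlat_km = 4.2 * 111.32 = 467.544
dlon_km = 4.4 * 111.32 * cos(1) ≈ 489.733
dist = sqrt(467.544^2 + 489.733^2) ≈ 677.1 km

677.1 km


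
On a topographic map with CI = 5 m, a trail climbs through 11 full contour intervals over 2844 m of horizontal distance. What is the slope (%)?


elevation change = 11 * 5 = 55 m
slope = 55 / 2844 * 100 = 1.9%

1.9%


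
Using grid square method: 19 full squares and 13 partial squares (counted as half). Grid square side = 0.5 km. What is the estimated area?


effective squares = 19 + 13 * 0.5 = 25.5
area = 25.5 * 0.25 = 6.375 km^2

6.375 km^2


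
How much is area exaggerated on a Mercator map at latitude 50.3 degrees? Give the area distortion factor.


area_distortion = 1/cos^2(50.3) = 2.451

2.451


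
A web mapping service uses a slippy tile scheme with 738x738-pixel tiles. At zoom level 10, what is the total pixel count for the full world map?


tiles per axis = 2^10 = 1024
total tiles = 1024^2 = 1048576
pixels per axis = 1024 * 738 = 755712
total pixels = 755712^2 = 571100626944

571100626944 pixels


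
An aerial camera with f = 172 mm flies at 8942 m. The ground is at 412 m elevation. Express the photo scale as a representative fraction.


scale = f / (H - h) = 172 mm / 8530 m = 172 / 8530000 = 1:49593

1:49593


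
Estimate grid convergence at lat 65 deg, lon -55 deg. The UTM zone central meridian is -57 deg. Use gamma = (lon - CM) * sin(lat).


gamma = (-55 - -57) * sin(65) = 2 * 0.906308 = 1.813 degrees

1.813 degrees


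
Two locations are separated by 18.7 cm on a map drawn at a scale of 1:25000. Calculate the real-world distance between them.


ground = 18.7 cm * 25000 / 100 = 4675.0 m = 4.675 km

4.675 km


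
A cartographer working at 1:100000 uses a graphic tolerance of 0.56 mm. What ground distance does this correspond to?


ground = 0.56 mm * 100000 / 1000 = 56.0 m

56.0 m


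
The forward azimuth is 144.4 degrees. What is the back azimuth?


back azimuth = (144.4 + 180) mod 360 = 324.4 degrees

324.4 degrees


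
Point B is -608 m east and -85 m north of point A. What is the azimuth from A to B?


az = atan2(-608, -85) = -98.0 deg
adjusted to 0-360: 262.0 degrees

262.0 degrees


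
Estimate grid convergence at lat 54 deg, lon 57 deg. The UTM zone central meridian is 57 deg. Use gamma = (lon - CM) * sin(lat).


gamma = (57 - 57) * sin(54) = 0 * 0.809017 = 0.0 degrees

0.0 degrees


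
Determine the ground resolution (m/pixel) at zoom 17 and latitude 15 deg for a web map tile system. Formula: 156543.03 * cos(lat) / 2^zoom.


res = 156543.03 * cos(15) / 2^17 = 156543.03 * 0.96592583 / 131072 = 1.15 m/pixel

1.15 m/pixel


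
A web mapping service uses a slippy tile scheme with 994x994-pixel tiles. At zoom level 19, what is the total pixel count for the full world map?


tiles per axis = 2^19 = 524288
total tiles = 524288^2 = 274877906944
pixels per axis = 524288 * 994 = 521142272
total pixels = 521142272^2 = 271589267665321984

271589267665321984 pixels


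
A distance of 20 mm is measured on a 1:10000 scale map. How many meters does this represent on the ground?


ground = 20 mm * 10000 / 1000 = 200.0 m

200.0 m


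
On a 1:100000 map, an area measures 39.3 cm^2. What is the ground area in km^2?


ground_area = 39.3 * (100000/100)^2 = 39300000.0 m^2 = 39.3 km^2

39.3 km^2


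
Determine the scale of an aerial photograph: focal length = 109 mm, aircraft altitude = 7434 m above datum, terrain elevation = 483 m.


scale = f / (H - h) = 109 mm / 6951 m = 109 / 6951000 = 1:63771

1:63771


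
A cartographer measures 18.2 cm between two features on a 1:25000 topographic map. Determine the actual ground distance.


ground = 18.2 cm * 25000 / 100 = 4550.0 m = 4.55 km

4.55 km


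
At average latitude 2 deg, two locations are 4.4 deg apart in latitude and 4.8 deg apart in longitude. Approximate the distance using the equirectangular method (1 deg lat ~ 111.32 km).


dlat_km = 4.4 * 111.32 = 489.808
dlon_km = 4.8 * 111.32 * cos(2) ≈ 534.01
dist = sqrt(489.808^2 + 534.01^2) ≈ 724.6 km

724.6 km


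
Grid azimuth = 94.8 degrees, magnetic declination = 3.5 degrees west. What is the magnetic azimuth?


magnetic azimuth = grid azimuth - declination (east +ve)
mag_az = 94.8 - -3.5 = 98.3 degrees

98.3 degrees


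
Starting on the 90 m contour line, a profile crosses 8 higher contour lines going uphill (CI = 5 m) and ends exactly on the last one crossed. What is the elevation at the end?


elevation = 90 + 8 * 5 = 130 m

130 m


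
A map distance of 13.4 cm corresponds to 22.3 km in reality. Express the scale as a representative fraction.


ground = 22.3 km = 2230000 cm; RF denominator = ground / map = 2230000 / 13.4 ≈ 166418; RF = 1:166418

1:166418


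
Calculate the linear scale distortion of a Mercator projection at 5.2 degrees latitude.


SF = 1 / cos(5.2) = 1 / 0.995884 = 1.004

1.004


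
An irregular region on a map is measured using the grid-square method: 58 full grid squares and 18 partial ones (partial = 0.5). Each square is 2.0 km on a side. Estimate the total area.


effective squares = 58 + 18 * 0.5 = 67.0
area = 67.0 * 4.0 = 268.0 km^2

268.0 km^2


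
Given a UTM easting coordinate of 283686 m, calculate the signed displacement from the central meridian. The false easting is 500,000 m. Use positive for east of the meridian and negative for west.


displacement = 283686 - 500000 = -216314 m

-216314 m


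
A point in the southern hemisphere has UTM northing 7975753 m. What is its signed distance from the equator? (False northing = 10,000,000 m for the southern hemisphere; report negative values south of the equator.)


For southern: actual = 7975753 - 10000000 = -2024247 m

-2024247 m


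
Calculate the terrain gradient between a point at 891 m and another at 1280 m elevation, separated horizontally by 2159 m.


gradient = (1280 - 891) / 2159 = 389 / 2159 = 0.1802

0.1802


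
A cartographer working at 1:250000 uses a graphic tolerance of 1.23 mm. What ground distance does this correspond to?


ground = 1.23 mm * 250000 / 1000 = 307.5 m

307.5 m


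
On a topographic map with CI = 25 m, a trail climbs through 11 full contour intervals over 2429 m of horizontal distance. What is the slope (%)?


elevation change = 11 * 25 = 275 m
slope = 275 / 2429 * 100 = 11.3%

11.3%


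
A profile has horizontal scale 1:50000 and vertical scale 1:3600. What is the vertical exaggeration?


VE = horizontal_scale / vertical_scale = 50000 / 3600 ≈ 13.9

13.9x


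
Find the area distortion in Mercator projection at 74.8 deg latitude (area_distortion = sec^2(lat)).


area_distortion = 1/cos^2(74.8) = 14.547

14.547


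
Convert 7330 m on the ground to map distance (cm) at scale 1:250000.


map_cm = 7330 * 100 / 250000 = 2.932 cm ≈ 2.93 cm

2.93 cm


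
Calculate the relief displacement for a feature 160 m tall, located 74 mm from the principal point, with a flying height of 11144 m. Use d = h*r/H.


d = h * r / H = 160 * 74 / 11144 = 1.06 mm

1.06 mm


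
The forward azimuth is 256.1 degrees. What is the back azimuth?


back azimuth = (256.1 + 180) mod 360 = 76.1 degrees

76.1 degrees


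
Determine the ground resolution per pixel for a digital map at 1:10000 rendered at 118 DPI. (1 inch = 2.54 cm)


pixel_cm = 2.54 / 118 ≈ 0.021525 cm
ground = pixel_cm * 10000 / 100 = 2.54 * 10000 / (118 * 100) = 25400 / 11800 ≈ 2.15 m

2.15 m


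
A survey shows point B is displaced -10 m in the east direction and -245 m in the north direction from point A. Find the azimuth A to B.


az = atan2(-10, -245) = -177.7 deg
adjusted to 0-360: 182.3 degrees

182.3 degrees


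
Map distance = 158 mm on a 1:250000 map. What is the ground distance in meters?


ground = 158 mm * 250000 / 1000 = 39500.0 m

39500.0 m


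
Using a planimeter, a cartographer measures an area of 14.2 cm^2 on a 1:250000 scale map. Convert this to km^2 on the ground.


ground_area = 14.2 * (250000/100)^2 = 88750000.0 m^2 = 88.75 km^2

88.75 km^2


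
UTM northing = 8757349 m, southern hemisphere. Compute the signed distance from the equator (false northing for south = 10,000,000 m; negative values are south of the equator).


For southern: actual = 8757349 - 10000000 = -1242651 m

-1242651 m


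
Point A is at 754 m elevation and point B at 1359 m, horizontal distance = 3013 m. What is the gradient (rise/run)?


gradient = (1359 - 754) / 3013 = 605 / 3013 = 0.2008

0.2008


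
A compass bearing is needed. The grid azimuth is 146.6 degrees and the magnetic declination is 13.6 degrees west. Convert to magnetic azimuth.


magnetic azimuth = grid azimuth - declination (east +ve)
mag_az = 146.6 - -13.6 = 160.2 degrees

160.2 degrees


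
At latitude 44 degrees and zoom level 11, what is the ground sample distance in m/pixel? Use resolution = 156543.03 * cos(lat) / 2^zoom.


res = 156543.03 * cos(44) / 2^11 = 156543.03 * 0.7193398 / 2048 = 54.98 m/pixel

54.98 m/pixel


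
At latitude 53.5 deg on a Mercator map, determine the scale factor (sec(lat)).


SF = 1 / cos(53.5) = 1 / 0.594823 = 1.681

1.681


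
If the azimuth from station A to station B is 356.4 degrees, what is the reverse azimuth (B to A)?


back azimuth = (356.4 + 180) mod 360 = 176.4 degrees

176.4 degrees


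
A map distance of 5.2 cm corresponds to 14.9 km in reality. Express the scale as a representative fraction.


ground = 14.9 km = 1490000 cm; RF denominator = ground / map = 1490000 / 5.2 ≈ 286538; RF = 1:286538

1:286538


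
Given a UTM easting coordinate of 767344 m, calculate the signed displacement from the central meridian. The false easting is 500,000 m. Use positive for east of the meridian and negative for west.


displacement = 767344 - 500000 = 267344 m

267344 m


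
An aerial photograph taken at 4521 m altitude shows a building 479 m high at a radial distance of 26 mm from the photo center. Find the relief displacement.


d = h * r / H = 479 * 26 / 4521 = 2.75 mm

2.75 mm


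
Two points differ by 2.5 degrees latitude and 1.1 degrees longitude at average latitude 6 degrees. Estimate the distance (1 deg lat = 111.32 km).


dlat_km = 2.5 * 111.32 = 278.3
dlon_km = 1.1 * 111.32 * cos(6) ≈ 121.781
dist = sqrt(278.3^2 + 121.781^2) ≈ 303.8 km

303.8 km


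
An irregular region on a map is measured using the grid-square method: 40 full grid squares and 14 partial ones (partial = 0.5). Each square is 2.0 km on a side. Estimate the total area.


effective squares = 40 + 14 * 0.5 = 47.0
area = 47.0 * 4.0 = 188.0 km^2

188.0 km^2


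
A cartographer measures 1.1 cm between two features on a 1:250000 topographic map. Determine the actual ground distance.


ground = 1.1 cm * 250000 / 100 = 2750.0 m = 2.75 km

2.75 km


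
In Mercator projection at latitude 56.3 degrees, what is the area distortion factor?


area_distortion = 1/cos^2(56.3) = 3.248

3.248


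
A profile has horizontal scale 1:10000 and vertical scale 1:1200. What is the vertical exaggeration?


VE = horizontal_scale / vertical_scale = 10000 / 1200 ≈ 8.3

8.3x


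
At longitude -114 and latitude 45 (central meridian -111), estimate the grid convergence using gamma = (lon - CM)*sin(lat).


gamma = (-114 - -111) * sin(45) = -3 * 0.707107 = -2.121 degrees

-2.121 degrees


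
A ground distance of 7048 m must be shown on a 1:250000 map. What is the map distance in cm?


map_cm = 7048 * 100 / 250000 = 2.8192 cm ≈ 2.82 cm

2.82 cm


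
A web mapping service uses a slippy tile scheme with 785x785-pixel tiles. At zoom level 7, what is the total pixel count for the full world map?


tiles per axis = 2^7 = 128
total tiles = 128^2 = 16384
pixels per axis = 128 * 785 = 100480
total pixels = 100480^2 = 10096230400

10096230400 pixels


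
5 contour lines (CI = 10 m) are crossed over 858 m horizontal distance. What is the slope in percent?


elevation change = 5 * 10 = 50 m
slope = 50 / 858 * 100 = 5.8%

5.8%


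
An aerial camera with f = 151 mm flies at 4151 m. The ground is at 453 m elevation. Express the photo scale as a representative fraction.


scale = f / (H - h) = 151 mm / 3698 m = 151 / 3698000 = 1:24490

1:24490


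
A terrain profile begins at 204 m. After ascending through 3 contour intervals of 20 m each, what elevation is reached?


elevation = 204 + 3 * 20 = 264 m

264 m


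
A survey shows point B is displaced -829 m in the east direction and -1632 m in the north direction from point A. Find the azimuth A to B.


az = atan2(-829, -1632) = -153.1 deg
adjusted to 0-360: 206.9 degrees

206.9 degrees


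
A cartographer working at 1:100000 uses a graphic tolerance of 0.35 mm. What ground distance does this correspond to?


ground = 0.35 mm * 100000 / 1000 = 35.0 m

35.0 m


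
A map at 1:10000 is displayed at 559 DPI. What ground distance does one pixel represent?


pixel_cm = 2.54 / 559 ≈ 0.004544 cm
ground = pixel_cm * 10000 / 100 = 2.54 * 10000 / (559 * 100) = 25400 / 55900 ≈ 0.45 m

0.45 m


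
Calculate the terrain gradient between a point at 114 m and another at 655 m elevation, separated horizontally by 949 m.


gradient = (655 - 114) / 949 = 541 / 949 = 0.5701

0.5701


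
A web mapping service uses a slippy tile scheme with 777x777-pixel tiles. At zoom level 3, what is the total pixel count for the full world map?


tiles per axis = 2^3 = 8
total tiles = 8^2 = 64
pixels per axis = 8 * 777 = 6216
total pixels = 6216^2 = 38638656

38638656 pixels


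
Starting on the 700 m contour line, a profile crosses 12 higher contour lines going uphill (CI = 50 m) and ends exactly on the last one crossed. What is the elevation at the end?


elevation = 700 + 12 * 50 = 1300 m

1300 m


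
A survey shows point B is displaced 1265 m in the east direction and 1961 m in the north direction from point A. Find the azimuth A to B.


az = atan2(1265, 1961) = 32.8 deg
adjusted to 0-360: 32.8 degrees

32.8 degrees


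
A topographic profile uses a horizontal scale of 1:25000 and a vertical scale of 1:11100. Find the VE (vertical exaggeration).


VE = horizontal_scale / vertical_scale = 25000 / 11100 ≈ 2.3

2.3x


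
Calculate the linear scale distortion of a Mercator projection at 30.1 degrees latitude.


SF = 1 / cos(30.1) = 1 / 0.865151 = 1.156

1.156


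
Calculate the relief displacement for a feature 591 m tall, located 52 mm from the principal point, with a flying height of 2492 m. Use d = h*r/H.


d = h * r / H = 591 * 52 / 2492 = 12.33 mm

12.33 mm


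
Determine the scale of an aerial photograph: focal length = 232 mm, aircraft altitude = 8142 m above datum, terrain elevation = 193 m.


scale = f / (H - h) = 232 mm / 7949 m = 232 / 7949000 = 1:34263

1:34263


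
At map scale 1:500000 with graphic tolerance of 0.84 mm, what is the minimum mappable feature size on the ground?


ground = 0.84 mm * 500000 / 1000 = 420.0 m

420.0 m


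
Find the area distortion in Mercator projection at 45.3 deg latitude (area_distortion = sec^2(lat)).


area_distortion = 1/cos^2(45.3) = 2.021

2.021


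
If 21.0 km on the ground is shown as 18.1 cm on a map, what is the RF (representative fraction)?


ground = 21.0 km = 2100000 cm; RF denominator = ground / map = 2100000 / 18.1 ≈ 116022; RF = 1:116022

1:116022


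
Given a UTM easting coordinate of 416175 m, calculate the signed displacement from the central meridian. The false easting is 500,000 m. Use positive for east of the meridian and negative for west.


displacement = 416175 - 500000 = -83825 m

-83825 m


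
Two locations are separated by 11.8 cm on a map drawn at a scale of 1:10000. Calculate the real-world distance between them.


ground = 11.8 cm * 10000 / 100 = 1180.0 m = 1.18 km

1.18 km


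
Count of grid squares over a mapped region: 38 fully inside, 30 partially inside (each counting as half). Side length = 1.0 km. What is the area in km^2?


effective squares = 38 + 30 * 0.5 = 53.0
area = 53.0 * 1.0 = 53.0 km^2

53.0 km^2


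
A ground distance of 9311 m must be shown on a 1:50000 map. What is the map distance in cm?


map_cm = 9311 * 100 / 50000 = 18.622 cm ≈ 18.62 cm

18.62 cm


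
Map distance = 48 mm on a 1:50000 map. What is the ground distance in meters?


ground = 48 mm * 50000 / 1000 = 2400.0 m

2400.0 m


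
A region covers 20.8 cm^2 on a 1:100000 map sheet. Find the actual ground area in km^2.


ground_area = 20.8 * (100000/100)^2 = 20800000.0 m^2 = 20.8 km^2

20.8 km^2


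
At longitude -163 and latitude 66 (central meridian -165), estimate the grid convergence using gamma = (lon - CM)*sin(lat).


gamma = (-163 - -165) * sin(66) = 2 * 0.913545 = 1.827 degrees

1.827 degrees


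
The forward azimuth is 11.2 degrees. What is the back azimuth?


back azimuth = (11.2 + 180) mod 360 = 191.2 degrees

191.2 degrees


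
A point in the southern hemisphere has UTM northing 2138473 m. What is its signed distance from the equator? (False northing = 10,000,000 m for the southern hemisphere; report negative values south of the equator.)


For southern: actual = 2138473 - 10000000 = -7861527 m

-7861527 m


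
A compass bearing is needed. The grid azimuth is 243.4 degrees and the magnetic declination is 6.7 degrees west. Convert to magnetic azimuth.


magnetic azimuth = grid azimuth - declination (east +ve)
mag_az = 243.4 - -6.7 = 250.1 degrees

250.1 degrees


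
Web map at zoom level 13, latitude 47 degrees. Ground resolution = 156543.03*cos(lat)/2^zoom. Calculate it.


res = 156543.03 * cos(47) / 2^13 = 156543.03 * 0.68199836 / 8192 = 13.03 m/pixel

13.03 m/pixel


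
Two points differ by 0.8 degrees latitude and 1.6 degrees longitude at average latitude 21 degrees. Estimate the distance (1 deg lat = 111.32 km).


dlat_km = 0.8 * 111.32 = 89.056
dlon_km = 1.6 * 111.32 * cos(21) ≈ 166.282
dist = sqrt(89.056^2 + 166.282^2) ≈ 188.6 km

188.6 km


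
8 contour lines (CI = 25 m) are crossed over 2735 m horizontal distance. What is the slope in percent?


elevation change = 8 * 25 = 200 m
slope = 200 / 2735 * 100 = 7.3%

7.3%


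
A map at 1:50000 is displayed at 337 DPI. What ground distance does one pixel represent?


pixel_cm = 2.54 / 337 ≈ 0.007537 cm
ground = pixel_cm * 50000 / 100 = 2.54 * 50000 / (337 * 100) = 127000 / 33700 ≈ 3.77 m

3.77 m
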